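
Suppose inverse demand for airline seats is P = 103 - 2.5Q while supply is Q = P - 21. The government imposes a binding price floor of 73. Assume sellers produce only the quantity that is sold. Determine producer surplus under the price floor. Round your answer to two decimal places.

Rewriting supply in inverse form: P = 21 + Q.
Free-market equilibrium: 103 - 2.5Q = 21 + Q gives Q* = 23.4286, P* = 44.4286.
At P = 73, buyers demand (103 - 73)/2.5 = 12 while sellers would supply more, so the quantity traded is 12 at price 73.
The supply price at Q = 12 is 33. PS is the trapezoid between 73 and supply over [0, 12]: (1/2)[(73 - 21) + (73 - 33)](12) = 552.

552.00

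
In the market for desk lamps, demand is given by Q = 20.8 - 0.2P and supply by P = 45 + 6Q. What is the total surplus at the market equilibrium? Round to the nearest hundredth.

158.23

Rewriting demand in inverse form: P = 104 - 5Q.
Set 104 - 5Q = 45 + 6Q, which gives 59 = 11Q, so Q* = 5.3636 and P* = 104 - 5(5.3636) = 77.1818.
CS = (1/2)(5.3636)(26.8182) = 71.9215 and PS = (1/2)(5.3636)(32.1818) = 86.3058, so total surplus = 158.2273.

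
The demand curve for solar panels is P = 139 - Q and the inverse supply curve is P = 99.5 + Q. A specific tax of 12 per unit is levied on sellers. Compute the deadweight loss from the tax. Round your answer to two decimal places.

36.00

Without the tax, 139 - Q = 99.5 + Q so Q* = 19.75 and P* = 119.25.
A tax on sellers shifts supply up by 12: 139 - Q = 99.5 + Q + 12, so Q_t = 13.75. Buyers pay P_b = 125.25; sellers receive P_s = P_b - 12 = 113.25.
The welfare triangle lost has base Q* - Q_t = 6 and height t = 12, so DWL = (1/2)(6)(12) = 36.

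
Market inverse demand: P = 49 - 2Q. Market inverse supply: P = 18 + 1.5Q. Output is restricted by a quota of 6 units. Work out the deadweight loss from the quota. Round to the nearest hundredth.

Unrestricted equilibrium: Q* = (49 - 18)/(2 + 1.5) = 8.8571.
At Q = 6 the demand price is 49 - 2(6) = 37 and the supply price is 18 + 1.5(6) = 27.
Deadweight loss is the triangle between the curves from 6 to 8.8571: (1/2)(37 - 27)(8.8571 - 6) = 14.2857.

14.29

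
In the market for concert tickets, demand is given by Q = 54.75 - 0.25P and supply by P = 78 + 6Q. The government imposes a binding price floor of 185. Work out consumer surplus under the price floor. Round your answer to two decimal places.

Rewriting demand in inverse form: P = 219 - 4Q.
Free-market equilibrium: 219 - 4Q = 78 + 6Q gives Q* = 14.1, P* = 162.6.
At P = 185, buyers demand (219 - 185)/4 = 8.5 while sellers would supply more, so the quantity traded is 8.5 at price 185.
CS is the triangle under demand above 185: (1/2)(8.5)(219 - 185) = 144.5.

144.50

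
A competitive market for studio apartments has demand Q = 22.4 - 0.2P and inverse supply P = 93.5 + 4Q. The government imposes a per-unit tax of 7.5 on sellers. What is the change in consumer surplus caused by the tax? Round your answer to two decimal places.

-6.83

Rewriting demand in inverse form: P = 112 - 5Q.
Pre-tax equilibrium: 112 - 5Q = 93.5 + 4Q gives Q* = 2.0556, P* = 101.7222.
A tax on sellers shifts supply up by 7.5: 112 - 5Q = 93.5 + 4Q + 7.5, so Q_t = 1.2222. Buyers pay P_b = 105.8889; sellers receive P_s = P_b - 7.5 = 98.3889.
CS falls from (1/2)(2.0556)(10.2778) = 10.5633 to (1/2)(1.2222)(6.1111) = 3.7346, a change of -6.8287.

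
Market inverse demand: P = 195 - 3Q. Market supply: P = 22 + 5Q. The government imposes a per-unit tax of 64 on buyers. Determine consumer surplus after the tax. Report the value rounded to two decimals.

Pre-tax equilibrium: 195 - 3Q = 22 + 5Q gives Q* = 21.625, P* = 130.125.
A tax on buyers shifts demand down by 64: (195 - 64) - 3Q = 22 + 5Q, so Q_t = 13.625. Buyers pay P_b = 154.125; sellers receive P_s = P_b - 64 = 90.125.
CS = (1/2)(Q_t)(195 - P_b) = (1/2)(13.625)(40.875) = 278.4609.

278.46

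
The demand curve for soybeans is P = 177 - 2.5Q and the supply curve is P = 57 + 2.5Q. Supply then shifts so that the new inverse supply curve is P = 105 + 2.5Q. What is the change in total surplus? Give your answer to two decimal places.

Initial equilibrium: Q_0 = 24, P_0 = 117; CS_0 = (1/2)(24)(60) = 720, PS_0 = (1/2)(24)(60) = 720.
New equilibrium: 177 - 2.5Q = 105 + 2.5Q gives Q_1 = 14.4, P_1 = 141; CS_1 = 259.2, PS_1 = 259.2.
Change in total surplus = (259.2 + 259.2) - (720 + 720) = -921.6.

-921.60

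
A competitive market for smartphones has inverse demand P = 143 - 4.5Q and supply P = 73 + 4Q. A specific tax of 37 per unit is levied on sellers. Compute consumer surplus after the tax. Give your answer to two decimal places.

33.91

Without the tax, 143 - 4.5Q = 73 + 4Q so Q* = 8.2353 and P* = 105.9412.
With the tax, sellers need 37 more per unit: 143 - 4.5Q = 73 + 4Q + 37, so Q_t = 3.8824. Buyers pay P_b = 125.5294; sellers receive P_s = P_b - 37 = 88.5294.
CS = (1/2)(Q_t)(143 - P_b) = (1/2)(3.8824)(17.4706) = 33.9135.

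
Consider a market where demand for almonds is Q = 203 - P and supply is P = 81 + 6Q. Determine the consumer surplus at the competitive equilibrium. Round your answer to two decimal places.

151.88

Rewriting demand in inverse form: P = 203 - Q.
Setting demand equal to supply, 122 = 7Q, so Q* = 17.4286 and P* = 185.5714.
The demand choke price is 203, so CS = (1/2)(Q*)(203 - P*) = (1/2)(17.4286)(17.4286) = 151.8776.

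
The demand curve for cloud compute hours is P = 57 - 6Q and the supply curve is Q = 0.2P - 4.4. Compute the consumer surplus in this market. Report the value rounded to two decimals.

Rewriting supply in inverse form: P = 22 + 5Q.
Set 57 - 6Q = 22 + 5Q, which gives 35 = 11Q, so Q* = 3.1818 and P* = 57 - 6(3.1818) = 37.9091.
The demand choke price is 57, so CS = (1/2)(Q*)(57 - P*) = (1/2)(3.1818)(19.0909) = 30.3719.

30.37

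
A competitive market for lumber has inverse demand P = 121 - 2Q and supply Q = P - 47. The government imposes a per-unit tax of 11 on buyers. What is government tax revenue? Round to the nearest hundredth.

Rewriting supply in inverse form: P = 47 + Q.
Pre-tax equilibrium: 121 - 2Q = 47 + Q gives Q* = 24.6667, P* = 71.6667.
A tax on buyers shifts demand down by 11: (121 - 11) - 2Q = 47 + Q, so Q_t = 21. Buyers pay P_b = 79; sellers receive P_s = P_b - 11 = 68.
Revenue is the tax times quantity traded: 11 x 21 = 231.

231.00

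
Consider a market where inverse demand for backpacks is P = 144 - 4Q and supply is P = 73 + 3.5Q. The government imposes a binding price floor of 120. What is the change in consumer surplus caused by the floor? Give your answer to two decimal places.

-107.24

Without the control, 144 - 4Q = 73 + 3.5Q so Q* = 9.4667 and P* = 106.1333.
At the floor price 120, quantity demanded is (144 - 120)/4 = 6; demand is the short side, so Q = 6 trades at P = 120.
CS goes from (1/2)(9.4667)(37.8667) = 179.2356 to 72 (computed as (144 - 120)(6) - (1/2)(4)(6)^2), a change of -107.2356.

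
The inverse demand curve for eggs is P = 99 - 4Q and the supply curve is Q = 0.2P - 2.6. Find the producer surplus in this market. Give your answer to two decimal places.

228.27

Rewriting supply in inverse form: P = 13 + 5Q.
Equilibrium: 99 - 4Q = 13 + 5Q, so Q* = 9.5556 and P* = 60.7778.
The supply curve's price intercept is 13, so PS = (1/2)(Q*)(P* - 13) = (1/2)(9.5556)(47.7778) = 228.2716.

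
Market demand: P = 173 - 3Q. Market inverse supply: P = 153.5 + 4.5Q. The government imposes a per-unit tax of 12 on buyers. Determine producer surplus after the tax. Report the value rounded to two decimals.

Pre-tax equilibrium: 173 - 3Q = 153.5 + 4.5Q gives Q* = 2.6, P* = 165.2.
A tax on buyers shifts demand down by 12: (173 - 12) - 3Q = 153.5 + 4.5Q, so Q_t = 1. Buyers pay P_b = 170; sellers receive P_s = P_b - 12 = 158.
Producer surplus is the triangle above supply below P_s: (1/2)(1)(158 - 153.5) = 2.25.

2.25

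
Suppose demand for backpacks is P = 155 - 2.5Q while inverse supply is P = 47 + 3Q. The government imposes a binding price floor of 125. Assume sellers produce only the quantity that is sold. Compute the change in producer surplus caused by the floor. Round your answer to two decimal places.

Free-market equilibrium: 155 - 2.5Q = 47 + 3Q gives Q* = 19.6364, P* = 105.9091.
At P = 125, buyers demand (155 - 125)/2.5 = 12 while sellers would supply more, so the quantity traded is 12 at price 125.
PS goes from (1/2)(19.6364)(58.9091) = 578.3802 to 720 (computed as (125 - 47)(12) - (1/2)(3)(12)^2), a change of 141.6198.

141.62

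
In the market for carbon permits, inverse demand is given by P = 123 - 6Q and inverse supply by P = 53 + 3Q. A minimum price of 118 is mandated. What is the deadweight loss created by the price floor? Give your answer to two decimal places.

Without the control, 123 - 6Q = 53 + 3Q so Q* = 7.7778 and P* = 76.3333.
At P = 118, buyers demand (123 - 118)/6 = 0.8333 while sellers would supply more, so the quantity traded is 0.8333 at price 118.
At Q = 0.8333 the demand price is 118 and the supply price is 55.5. Deadweight loss is the triangle between the curves from 0.8333 to 7.7778: (1/2)(118 - 55.5)(7.7778 - 0.8333) = 217.0139.

217.01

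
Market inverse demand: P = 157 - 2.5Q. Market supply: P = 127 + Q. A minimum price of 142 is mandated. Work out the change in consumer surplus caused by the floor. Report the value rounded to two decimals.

-46.84

Free-market equilibrium: 157 - 2.5Q = 127 + Q gives Q* = 8.5714, P* = 135.5714.
At the floor price 142, quantity demanded is (157 - 142)/2.5 = 6; demand is the short side, so Q = 6 trades at P = 142.
CS goes from (1/2)(8.5714)(21.4286) = 91.8367 to 45 (computed as (157 - 142)(6) - (1/2)(2.5)(6)^2), a change of -46.8367.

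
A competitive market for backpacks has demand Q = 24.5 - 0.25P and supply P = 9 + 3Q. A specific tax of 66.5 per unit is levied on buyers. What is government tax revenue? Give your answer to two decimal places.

Rewriting demand in inverse form: P = 98 - 4Q.
Pre-tax equilibrium: 98 - 4Q = 9 + 3Q gives Q* = 12.7143, P* = 47.1429.
With the tax, buyers' net willingness to pay falls by 66.5: (98 - 66.5) - 4Q = 9 + 3Q, so Q_t = 3.2143. Buyers pay P_b = 85.1429; sellers receive P_s = P_b - 66.5 = 18.6429.
Tax revenue = t x Q_t = 66.5 x 3.2143 = 213.75.

213.75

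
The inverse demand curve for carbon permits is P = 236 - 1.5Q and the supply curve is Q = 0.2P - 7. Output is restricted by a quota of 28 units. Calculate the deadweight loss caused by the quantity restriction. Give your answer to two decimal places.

27.77

Rewriting supply in inverse form: P = 35 + 5Q.
Unrestricted equilibrium: Q* = (236 - 35)/(1.5 + 5) = 30.9231.
At Q = 28 the demand price is 236 - 1.5(28) = 194 and the supply price is 35 + 5(28) = 175.
DWL = (1/2)(gap between curves at 28) x (Q* - 28) = (1/2)(19)(2.9231) = 27.7692.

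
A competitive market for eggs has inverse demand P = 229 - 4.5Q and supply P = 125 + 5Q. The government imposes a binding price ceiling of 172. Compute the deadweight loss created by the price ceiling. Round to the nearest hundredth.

Without the control, 229 - 4.5Q = 125 + 5Q so Q* = 10.9474 and P* = 179.7368.
At P = 172, sellers supply (172 - 125)/5 = 9.4 while buyers want more, so the quantity traded is 9.4 at price 172.
At Q = 9.4 the demand price is 186.7 and the supply price is 172. Deadweight loss is the triangle between the curves from 9.4 to 10.9474: (1/2)(186.7 - 172)(10.9474 - 9.4) = 11.3732.

11.37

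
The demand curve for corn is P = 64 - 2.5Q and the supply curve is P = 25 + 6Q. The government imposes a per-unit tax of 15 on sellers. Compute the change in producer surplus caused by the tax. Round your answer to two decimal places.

Without the tax, 64 - 2.5Q = 25 + 6Q so Q* = 4.5882 and P* = 52.5294.
With the tax, sellers need 15 more per unit: 64 - 2.5Q = 25 + 6Q + 15, so Q_t = 2.8235. Buyers pay P_b = 56.9412; sellers receive P_s = P_b - 15 = 41.9412.
Producers lose the trapezoid between P_s and P* out to Q_t plus the triangle from Q_t to Q*: change in PS = 23.917 - 63.1557 = -39.2388.

-39.24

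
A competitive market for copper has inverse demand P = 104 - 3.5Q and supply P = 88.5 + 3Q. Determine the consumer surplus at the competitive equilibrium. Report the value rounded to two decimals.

9.95

Setting demand equal to supply, 15.5 = 6.5Q, so Q* = 2.3846 and P* = 95.6538.
The demand choke price is 104, so CS = (1/2)(Q*)(104 - P*) = (1/2)(2.3846)(8.3462) = 9.9512.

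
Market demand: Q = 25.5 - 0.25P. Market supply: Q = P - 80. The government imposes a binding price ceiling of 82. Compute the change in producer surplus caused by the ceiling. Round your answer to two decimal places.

Rewriting demand in inverse form: P = 102 - 4Q.
Rewriting supply in inverse form: P = 80 + Q.
Free-market equilibrium: 102 - 4Q = 80 + Q gives Q* = 4.4, P* = 84.4.
At the ceiling price 82, quantity supplied is (82 - 80)/1 = 2; supply is the short side, so Q = 2 trades at P = 82.
PS goes from (1/2)(4.4)(4.4) = 9.68 to 2 (computed as (82 - 80)(2) - (1/2)(1)(2)^2), a change of -7.68.

-7.68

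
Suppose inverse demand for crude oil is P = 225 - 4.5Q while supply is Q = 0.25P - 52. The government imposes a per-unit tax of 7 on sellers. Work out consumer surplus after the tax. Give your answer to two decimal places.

3.11

Rewriting supply in inverse form: P = 208 + 4Q.
Without the tax, 225 - 4.5Q = 208 + 4Q so Q* = 2 and P* = 216.
A tax on sellers shifts supply up by 7: 225 - 4.5Q = 208 + 4Q + 7, so Q_t = 1.1765. Buyers pay P_b = 219.7059; sellers receive P_s = P_b - 7 = 212.7059.
Consumer surplus is the triangle under demand above P_b: (1/2)(1.1765)(225 - 219.7059) = 3.1142.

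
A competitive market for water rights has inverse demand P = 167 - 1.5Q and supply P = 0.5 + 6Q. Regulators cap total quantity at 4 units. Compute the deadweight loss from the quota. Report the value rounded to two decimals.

1242.15

Unrestricted equilibrium: Q* = (167 - 0.5)/(1.5 + 6) = 22.2.
At Q = 4 the demand price is 167 - 1.5(4) = 161 and the supply price is 0.5 + 6(4) = 24.5.
Deadweight loss is the triangle between the curves from 4 to 22.2: (1/2)(161 - 24.5)(22.2 - 4) = 1242.15.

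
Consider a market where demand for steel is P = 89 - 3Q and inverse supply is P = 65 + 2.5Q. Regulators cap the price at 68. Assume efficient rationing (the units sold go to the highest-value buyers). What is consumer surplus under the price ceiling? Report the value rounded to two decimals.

23.04

Without the control, 89 - 3Q = 65 + 2.5Q so Q* = 4.3636 and P* = 75.9091.
At the ceiling price 68, quantity supplied is (68 - 65)/2.5 = 1.2; supply is the short side, so Q = 1.2 trades at P = 68.
The demand price at Q = 1.2 is 85.4. CS is the trapezoid between demand and 68 over [0, 1.2]: (1/2)[(89 - 68) + (85.4 - 68)](1.2) = 23.04.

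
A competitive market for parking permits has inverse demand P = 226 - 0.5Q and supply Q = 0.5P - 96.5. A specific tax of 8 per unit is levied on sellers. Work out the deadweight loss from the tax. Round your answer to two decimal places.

Rewriting supply in inverse form: P = 193 + 2Q.
Without the tax, 226 - 0.5Q = 193 + 2Q so Q* = 13.2 and P* = 219.4.
A tax on sellers shifts supply up by 8: 226 - 0.5Q = 193 + 2Q + 8, so Q_t = 10. Buyers pay P_b = 221; sellers receive P_s = P_b - 8 = 213.
The welfare triangle lost has base Q* - Q_t = 3.2 and height t = 8, so DWL = (1/2)(3.2)(8) = 12.8.

12.80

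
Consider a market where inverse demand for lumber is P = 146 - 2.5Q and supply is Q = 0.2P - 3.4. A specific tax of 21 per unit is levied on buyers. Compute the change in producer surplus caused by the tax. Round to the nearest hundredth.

Rewriting supply in inverse form: P = 17 + 5Q.
Pre-tax equilibrium: 146 - 2.5Q = 17 + 5Q gives Q* = 17.2, P* = 103.
A tax on buyers shifts demand down by 21: (146 - 21) - 2.5Q = 17 + 5Q, so Q_t = 14.4. Buyers pay P_b = 110; sellers receive P_s = P_b - 21 = 89.
PS falls from (1/2)(17.2)(86) = 739.6 to (1/2)(14.4)(72) = 518.4, a change of -221.2.

-221.20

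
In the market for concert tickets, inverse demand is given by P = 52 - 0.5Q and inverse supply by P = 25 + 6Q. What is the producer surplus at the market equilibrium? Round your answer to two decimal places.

Setting demand equal to supply, 27 = 6.5Q, so Q* = 4.1538 and P* = 49.9231.
PS is the area between P* and the supply curve from 0 to Q*: (1/2)(4.1538)(24.9231) = 51.7633.

51.76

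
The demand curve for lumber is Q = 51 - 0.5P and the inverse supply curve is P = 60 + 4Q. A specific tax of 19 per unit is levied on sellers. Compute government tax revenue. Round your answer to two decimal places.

Rewriting demand in inverse form: P = 102 - 2Q.
Pre-tax equilibrium: 102 - 2Q = 60 + 4Q gives Q* = 7, P* = 88.
A tax on sellers shifts supply up by 19: 102 - 2Q = 60 + 4Q + 19, so Q_t = 3.8333. Buyers pay P_b = 94.3333; sellers receive P_s = P_b - 19 = 75.3333.
Revenue is the tax times quantity traded: 19 x 3.8333 = 72.8333.

72.83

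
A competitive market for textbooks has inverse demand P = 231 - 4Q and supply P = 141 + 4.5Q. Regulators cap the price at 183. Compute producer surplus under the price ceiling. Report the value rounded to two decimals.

Without the control, 231 - 4Q = 141 + 4.5Q so Q* = 10.5882 and P* = 188.6471.
At P = 183, sellers supply (183 - 141)/4.5 = 9.3333 while buyers want more, so the quantity traded is 9.3333 at price 183.
PS is the triangle above supply below 183: (1/2)(9.3333)(183 - 141) = 196.

196.00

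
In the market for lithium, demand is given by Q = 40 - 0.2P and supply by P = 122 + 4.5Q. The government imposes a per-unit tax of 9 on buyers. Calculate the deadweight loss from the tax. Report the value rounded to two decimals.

Rewriting demand in inverse form: P = 200 - 5Q.
Pre-tax equilibrium: 200 - 5Q = 122 + 4.5Q gives Q* = 8.2105, P* = 158.9474.
A tax on buyers shifts demand down by 9: (200 - 9) - 5Q = 122 + 4.5Q, so Q_t = 7.2632. Buyers pay P_b = 163.6842; sellers receive P_s = P_b - 9 = 154.6842.
Deadweight loss is the triangle between the curves from Q_t to Q*: (1/2)(8.2105 - 7.2632)(9) = 4.2632.

4.26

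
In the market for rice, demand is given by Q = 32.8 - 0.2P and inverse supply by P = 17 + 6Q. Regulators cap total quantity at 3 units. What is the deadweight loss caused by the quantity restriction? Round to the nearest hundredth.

590.73

Rewriting demand in inverse form: P = 164 - 5Q.
Unrestricted equilibrium: Q* = (164 - 17)/(5 + 6) = 13.3636.
At Q = 3 the demand price is 164 - 5(3) = 149 and the supply price is 17 + 6(3) = 35.
DWL = (1/2)(gap between curves at 3) x (Q* - 3) = (1/2)(114)(10.3636) = 590.7273.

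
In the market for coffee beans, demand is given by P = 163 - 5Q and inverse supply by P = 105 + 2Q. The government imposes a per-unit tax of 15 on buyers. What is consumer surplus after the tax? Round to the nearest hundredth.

94.34

Without the tax, 163 - 5Q = 105 + 2Q so Q* = 8.2857 and P* = 121.5714.
A tax on buyers shifts demand down by 15: (163 - 15) - 5Q = 105 + 2Q, so Q_t = 6.1429. Buyers pay P_b = 132.2857; sellers receive P_s = P_b - 15 = 117.2857.
CS = (1/2)(Q_t)(163 - P_b) = (1/2)(6.1429)(30.7143) = 94.3367.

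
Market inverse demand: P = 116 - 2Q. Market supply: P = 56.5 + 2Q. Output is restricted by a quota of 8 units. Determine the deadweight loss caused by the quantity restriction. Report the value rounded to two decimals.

94.53

Unrestricted equilibrium: Q* = (116 - 56.5)/(2 + 2) = 14.875.
At Q = 8 the demand price is 116 - 2(8) = 100 and the supply price is 56.5 + 2(8) = 72.5.
DWL = (1/2)(gap between curves at 8) x (Q* - 8) = (1/2)(27.5)(6.875) = 94.5312.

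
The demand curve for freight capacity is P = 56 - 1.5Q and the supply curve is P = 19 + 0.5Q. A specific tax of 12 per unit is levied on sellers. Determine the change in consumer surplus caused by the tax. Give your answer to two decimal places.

Pre-tax equilibrium: 56 - 1.5Q = 19 + 0.5Q gives Q* = 18.5, P* = 28.25.
A tax on sellers shifts supply up by 12: 56 - 1.5Q = 19 + 0.5Q + 12, so Q_t = 12.5. Buyers pay P_b = 37.25; sellers receive P_s = P_b - 12 = 25.25.
Consumers lose the trapezoid between P* and P_b out to Q_t plus the triangle from Q_t to Q*: change in CS = 117.1875 - 256.6875 = -139.5.

-139.50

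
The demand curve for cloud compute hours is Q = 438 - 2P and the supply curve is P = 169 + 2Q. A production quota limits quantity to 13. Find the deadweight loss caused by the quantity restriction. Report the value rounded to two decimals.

Rewriting demand in inverse form: P = 219 - 0.5Q.
Unrestricted equilibrium: Q* = (219 - 169)/(0.5 + 2) = 20.
At Q = 13 the demand price is 219 - 0.5(13) = 212.5 and the supply price is 169 + 2(13) = 195.
DWL = (1/2)(gap between curves at 13) x (Q* - 13) = (1/2)(17.5)(7) = 61.25.

61.25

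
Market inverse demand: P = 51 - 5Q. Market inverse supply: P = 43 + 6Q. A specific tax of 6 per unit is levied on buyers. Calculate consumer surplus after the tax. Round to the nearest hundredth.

Without the tax, 51 - 5Q = 43 + 6Q so Q* = 0.7273 and P* = 47.3636.
With the tax, buyers' net willingness to pay falls by 6: (51 - 6) - 5Q = 43 + 6Q, so Q_t = 0.1818. Buyers pay P_b = 50.0909; sellers receive P_s = P_b - 6 = 44.0909.
CS = (1/2)(Q_t)(51 - P_b) = (1/2)(0.1818)(0.9091) = 0.0826.

0.08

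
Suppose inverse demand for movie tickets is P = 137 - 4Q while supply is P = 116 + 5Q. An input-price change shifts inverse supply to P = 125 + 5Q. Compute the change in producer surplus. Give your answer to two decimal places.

Initial equilibrium: Q_0 = 2.3333, P_0 = 127.6667; CS_0 = (1/2)(2.3333)(9.3333) = 10.8889, PS_0 = (1/2)(2.3333)(11.6667) = 13.6111.
New equilibrium: 137 - 4Q = 125 + 5Q gives Q_1 = 1.3333, P_1 = 131.6667; CS_1 = 3.5556, PS_1 = 4.4444.
Change in producer surplus = 4.4444 - 13.6111 = -9.1667.

-9.17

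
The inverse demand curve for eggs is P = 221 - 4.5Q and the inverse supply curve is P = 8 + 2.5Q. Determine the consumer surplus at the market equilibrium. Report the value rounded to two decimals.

2083.27

Setting demand equal to supply, 213 = 7Q, so Q* = 30.4286 and P* = 84.0714.
CS is the area between the demand curve and P* from 0 to Q*: (1/2)(30.4286)(136.9286) = 2083.2704.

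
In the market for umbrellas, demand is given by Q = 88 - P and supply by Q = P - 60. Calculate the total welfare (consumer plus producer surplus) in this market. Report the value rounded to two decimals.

196.00

Rewriting demand in inverse form: P = 88 - Q.
Rewriting supply in inverse form: P = 60 + Q.
Setting demand equal to supply, 28 = 2Q, so Q* = 14 and P* = 74.
CS = (1/2)(14)(14) = 98 and PS = (1/2)(14)(14) = 98, so total surplus = 196.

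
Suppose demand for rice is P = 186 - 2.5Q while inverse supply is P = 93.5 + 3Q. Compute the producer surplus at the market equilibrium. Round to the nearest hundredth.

Equilibrium: 186 - 2.5Q = 93.5 + 3Q, so Q* = 16.8182 and P* = 143.9545.
Producer surplus is the triangle above supply below P*: (1/2)(16.8182)(143.9545 - 93.5) = (1/2)(16.8182)(50.4545) = 424.2769.

424.28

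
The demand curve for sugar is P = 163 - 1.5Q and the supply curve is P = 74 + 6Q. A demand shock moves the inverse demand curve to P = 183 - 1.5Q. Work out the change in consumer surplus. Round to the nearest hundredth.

Initial equilibrium: Q_0 = 11.8667, P_0 = 145.2; CS_0 = (1/2)(11.8667)(17.8) = 105.6133, PS_0 = (1/2)(11.8667)(71.2) = 422.4533.
New equilibrium: 183 - 1.5Q = 74 + 6Q gives Q_1 = 14.5333, P_1 = 161.2; CS_1 = 158.4133, PS_1 = 633.6533.
Change in consumer surplus = 158.4133 - 105.6133 = 52.8.

52.80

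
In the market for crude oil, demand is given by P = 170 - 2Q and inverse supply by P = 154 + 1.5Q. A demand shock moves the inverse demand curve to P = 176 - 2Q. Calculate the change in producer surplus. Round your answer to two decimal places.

Initial equilibrium: Q_0 = 4.5714, P_0 = 160.8571; CS_0 = (1/2)(4.5714)(9.1429) = 20.898, PS_0 = (1/2)(4.5714)(6.8571) = 15.6735.
New equilibrium: 176 - 2Q = 154 + 1.5Q gives Q_1 = 6.2857, P_1 = 163.4286; CS_1 = 39.5102, PS_1 = 29.6327.
Change in producer surplus = 29.6327 - 15.6735 = 13.9592.

13.96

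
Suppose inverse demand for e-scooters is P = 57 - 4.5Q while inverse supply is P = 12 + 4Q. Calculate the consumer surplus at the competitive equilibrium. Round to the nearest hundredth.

Set 57 - 4.5Q = 12 + 4Q, which gives 45 = 8.5Q, so Q* = 5.2941 and P* = 57 - 4.5(5.2941) = 33.1765.
CS is the area between the demand curve and P* from 0 to Q*: (1/2)(5.2941)(23.8235) = 63.0623.

63.06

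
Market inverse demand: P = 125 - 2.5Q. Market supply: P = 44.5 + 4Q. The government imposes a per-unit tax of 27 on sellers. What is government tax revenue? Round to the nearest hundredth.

Pre-tax equilibrium: 125 - 2.5Q = 44.5 + 4Q gives Q* = 12.3846, P* = 94.0385.
A tax on sellers shifts supply up by 27: 125 - 2.5Q = 44.5 + 4Q + 27, so Q_t = 8.2308. Buyers pay P_b = 104.4231; sellers receive P_s = P_b - 27 = 77.4231.
Revenue is the tax times quantity traded: 27 x 8.2308 = 222.2308.

222.23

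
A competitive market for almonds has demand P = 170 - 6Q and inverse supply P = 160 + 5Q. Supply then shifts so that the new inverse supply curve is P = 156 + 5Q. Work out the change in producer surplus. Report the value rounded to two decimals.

1.98

Initial equilibrium: Q_0 = 0.9091, P_0 = 164.5455; CS_0 = (1/2)(0.9091)(5.4545) = 2.4793, PS_0 = (1/2)(0.9091)(4.5455) = 2.0661.
New equilibrium: 170 - 6Q = 156 + 5Q gives Q_1 = 1.2727, P_1 = 162.3636; CS_1 = 4.8595, PS_1 = 4.0496.
Change in producer surplus = 4.0496 - 2.0661 = 1.9835.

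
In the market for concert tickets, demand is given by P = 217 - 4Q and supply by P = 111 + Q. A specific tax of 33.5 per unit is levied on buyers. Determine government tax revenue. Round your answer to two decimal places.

485.75

Without the tax, 217 - 4Q = 111 + Q so Q* = 21.2 and P* = 132.2.
With the tax, buyers' net willingness to pay falls by 33.5: (217 - 33.5) - 4Q = 111 + Q, so Q_t = 14.5. Buyers pay P_b = 159; sellers receive P_s = P_b - 33.5 = 125.5.
Tax revenue = t x Q_t = 33.5 x 14.5 = 485.75.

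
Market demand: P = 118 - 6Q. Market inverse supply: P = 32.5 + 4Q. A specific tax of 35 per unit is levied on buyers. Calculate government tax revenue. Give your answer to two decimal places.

176.75

Pre-tax equilibrium: 118 - 6Q = 32.5 + 4Q gives Q* = 8.55, P* = 66.7.
A tax on buyers shifts demand down by 35: (118 - 35) - 6Q = 32.5 + 4Q, so Q_t = 5.05. Buyers pay P_b = 87.7; sellers receive P_s = P_b - 35 = 52.7.
Tax revenue = t x Q_t = 35 x 5.05 = 176.75.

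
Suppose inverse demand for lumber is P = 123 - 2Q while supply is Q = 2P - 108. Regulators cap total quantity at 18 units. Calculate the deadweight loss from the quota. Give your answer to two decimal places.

115.20

Rewriting supply in inverse form: P = 54 + 0.5Q.
Unrestricted equilibrium: Q* = (123 - 54)/(2 + 0.5) = 27.6.
At Q = 18 the demand price is 123 - 2(18) = 87 and the supply price is 54 + 0.5(18) = 63.
Deadweight loss is the triangle between the curves from 18 to 27.6: (1/2)(87 - 63)(27.6 - 18) = 115.2.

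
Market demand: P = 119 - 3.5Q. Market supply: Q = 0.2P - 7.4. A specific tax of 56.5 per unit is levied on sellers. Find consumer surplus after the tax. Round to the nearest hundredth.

15.75

Rewriting supply in inverse form: P = 37 + 5Q.
Pre-tax equilibrium: 119 - 3.5Q = 37 + 5Q gives Q* = 9.6471, P* = 85.2353.
A tax on sellers shifts supply up by 56.5: 119 - 3.5Q = 37 + 5Q + 56.5, so Q_t = 3. Buyers pay P_b = 108.5; sellers receive P_s = P_b - 56.5 = 52.
Consumer surplus is the triangle under demand above P_b: (1/2)(3)(119 - 108.5) = 15.75.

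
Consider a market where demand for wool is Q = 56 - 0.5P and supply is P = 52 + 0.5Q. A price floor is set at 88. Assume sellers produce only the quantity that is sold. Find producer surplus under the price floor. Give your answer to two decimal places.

Rewriting demand in inverse form: P = 112 - 2Q.
Without the control, 112 - 2Q = 52 + 0.5Q so Q* = 24 and P* = 64.
At P = 88, buyers demand (112 - 88)/2 = 12 while sellers would supply more, so the quantity traded is 12 at price 88.
The supply price at Q = 12 is 58. PS is the trapezoid between 88 and supply over [0, 12]: (1/2)[(88 - 52) + (88 - 58)](12) = 396.

396.00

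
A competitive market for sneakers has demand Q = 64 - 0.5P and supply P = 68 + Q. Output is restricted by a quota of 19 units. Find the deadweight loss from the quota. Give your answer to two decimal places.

1.50

Rewriting demand in inverse form: P = 128 - 2Q.
Unrestricted equilibrium: Q* = (128 - 68)/(2 + 1) = 20.
At Q = 19 the demand price is 128 - 2(19) = 90 and the supply price is 68 + (19) = 87.
DWL = (1/2)(gap between curves at 19) x (Q* - 19) = (1/2)(3)(1) = 1.5.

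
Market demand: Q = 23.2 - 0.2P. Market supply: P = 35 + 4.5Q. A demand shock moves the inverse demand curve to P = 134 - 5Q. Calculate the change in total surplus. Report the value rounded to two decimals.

170.53

Rewriting demand in inverse form: P = 116 - 5Q.
Initial equilibrium: Q_0 = 8.5263, P_0 = 73.3684; CS_0 = (1/2)(8.5263)(42.6316) = 181.7452, PS_0 = (1/2)(8.5263)(38.3684) = 163.5706.
New equilibrium: 134 - 5Q = 35 + 4.5Q gives Q_1 = 10.4211, P_1 = 81.8947; CS_1 = 271.4958, PS_1 = 244.3463.
Change in total surplus = (271.4958 + 244.3463) - (181.7452 + 163.5706) = 170.5263.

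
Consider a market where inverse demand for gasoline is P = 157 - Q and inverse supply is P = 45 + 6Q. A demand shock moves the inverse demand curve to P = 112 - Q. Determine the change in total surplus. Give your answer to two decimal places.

Initial equilibrium: Q_0 = 16, P_0 = 141; CS_0 = (1/2)(16)(16) = 128, PS_0 = (1/2)(16)(96) = 768.
New equilibrium: 112 - Q = 45 + 6Q gives Q_1 = 9.5714, P_1 = 102.4286; CS_1 = 45.8061, PS_1 = 274.8367.
Change in total surplus = (45.8061 + 274.8367) - (128 + 768) = -575.3571.

-575.36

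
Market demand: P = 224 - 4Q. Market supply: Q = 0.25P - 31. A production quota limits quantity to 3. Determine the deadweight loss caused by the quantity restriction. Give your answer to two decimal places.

Rewriting supply in inverse form: P = 124 + 4Q.
Unrestricted equilibrium: Q* = (224 - 124)/(4 + 4) = 12.5.
At Q = 3 the demand price is 224 - 4(3) = 212 and the supply price is 124 + 4(3) = 136.
Deadweight loss is the triangle between the curves from 3 to 12.5: (1/2)(212 - 136)(12.5 - 3) = 361.

361.00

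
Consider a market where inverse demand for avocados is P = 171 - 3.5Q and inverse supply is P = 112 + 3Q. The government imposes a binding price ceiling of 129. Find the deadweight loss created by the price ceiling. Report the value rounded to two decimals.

Without the control, 171 - 3.5Q = 112 + 3Q so Q* = 9.0769 and P* = 139.2308.
At the ceiling price 129, quantity supplied is (129 - 112)/3 = 5.6667; supply is the short side, so Q = 5.6667 trades at P = 129.
The lost-trades triangle has base Q* - 5.6667 = 3.4103 and height equal to the gap between the curves at Q = 5.6667, which is 151.1667 - 129 = 22.1667. DWL = (1/2)(3.4103)(22.1667) = 37.797.

37.80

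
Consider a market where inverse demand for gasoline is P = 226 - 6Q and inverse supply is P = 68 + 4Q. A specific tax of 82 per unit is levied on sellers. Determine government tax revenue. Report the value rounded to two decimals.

Pre-tax equilibrium: 226 - 6Q = 68 + 4Q gives Q* = 15.8, P* = 131.2.
With the tax, sellers need 82 more per unit: 226 - 6Q = 68 + 4Q + 82, so Q_t = 7.6. Buyers pay P_b = 180.4; sellers receive P_s = P_b - 82 = 98.4.
Revenue is the tax times quantity traded: 82 x 7.6 = 623.2.

623.20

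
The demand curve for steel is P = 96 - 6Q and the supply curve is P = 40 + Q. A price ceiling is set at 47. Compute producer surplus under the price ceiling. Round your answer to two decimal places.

24.50

Without the control, 96 - 6Q = 40 + Q so Q* = 8 and P* = 48.
At the ceiling price 47, quantity supplied is (47 - 40)/1 = 7; supply is the short side, so Q = 7 trades at P = 47.
PS is the triangle above supply below 47: (1/2)(7)(47 - 40) = 24.5.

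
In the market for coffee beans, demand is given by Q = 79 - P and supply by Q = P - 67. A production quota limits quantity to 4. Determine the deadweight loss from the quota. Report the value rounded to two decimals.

Rewriting demand in inverse form: P = 79 - Q.
Rewriting supply in inverse form: P = 67 + Q.
Without the quota, 79 - Q = 67 + Q gives Q* = 6.
At Q = 4 the demand price is 79 - (4) = 75 and the supply price is 67 + (4) = 71.
DWL = (1/2)(gap between curves at 4) x (Q* - 4) = (1/2)(4)(2) = 4.

4.00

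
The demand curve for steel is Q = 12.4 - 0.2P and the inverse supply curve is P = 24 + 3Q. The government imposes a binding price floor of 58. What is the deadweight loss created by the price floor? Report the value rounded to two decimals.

62.41

Rewriting demand in inverse form: P = 62 - 5Q.
Without the control, 62 - 5Q = 24 + 3Q so Q* = 4.75 and P* = 38.25.
At the floor price 58, quantity demanded is (62 - 58)/5 = 0.8; demand is the short side, so Q = 0.8 trades at P = 58.
The lost-trades triangle has base Q* - 0.8 = 3.95 and height equal to the gap between the curves at Q = 0.8, which is 58 - 26.4 = 31.6. DWL = (1/2)(3.95)(31.6) = 62.41.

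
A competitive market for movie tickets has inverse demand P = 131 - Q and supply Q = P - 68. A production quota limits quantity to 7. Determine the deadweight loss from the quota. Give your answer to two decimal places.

Rewriting supply in inverse form: P = 68 + Q.
Unrestricted equilibrium: Q* = (131 - 68)/(1 + 1) = 31.5.
At Q = 7 the demand price is 131 - (7) = 124 and the supply price is 68 + (7) = 75.
DWL = (1/2)(gap between curves at 7) x (Q* - 7) = (1/2)(49)(24.5) = 600.25.

600.25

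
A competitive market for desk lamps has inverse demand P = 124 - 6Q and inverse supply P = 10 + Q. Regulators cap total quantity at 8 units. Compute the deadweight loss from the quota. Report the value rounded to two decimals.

240.29

Without the quota, 124 - 6Q = 10 + Q gives Q* = 16.2857.
At Q = 8 the demand price is 124 - 6(8) = 76 and the supply price is 10 + (8) = 18.
Deadweight loss is the triangle between the curves from 8 to 16.2857: (1/2)(76 - 18)(16.2857 - 8) = 240.2857.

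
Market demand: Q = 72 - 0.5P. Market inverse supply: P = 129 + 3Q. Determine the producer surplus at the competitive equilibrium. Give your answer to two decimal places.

13.50

Rewriting demand in inverse form: P = 144 - 2Q.
Setting demand equal to supply, 15 = 5Q, so Q* = 3 and P* = 138.
Producer surplus is the triangle above supply below P*: (1/2)(3)(138 - 129) = (1/2)(3)(9) = 13.5.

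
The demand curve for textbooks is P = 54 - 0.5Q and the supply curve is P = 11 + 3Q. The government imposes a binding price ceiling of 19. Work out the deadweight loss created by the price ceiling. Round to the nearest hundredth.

161.92

Free-market equilibrium: 54 - 0.5Q = 11 + 3Q gives Q* = 12.2857, P* = 47.8571.
At P = 19, sellers supply (19 - 11)/3 = 2.6667 while buyers want more, so the quantity traded is 2.6667 at price 19.
At Q = 2.6667 the demand price is 52.6667 and the supply price is 19. Deadweight loss is the triangle between the curves from 2.6667 to 12.2857: (1/2)(52.6667 - 19)(12.2857 - 2.6667) = 161.9206.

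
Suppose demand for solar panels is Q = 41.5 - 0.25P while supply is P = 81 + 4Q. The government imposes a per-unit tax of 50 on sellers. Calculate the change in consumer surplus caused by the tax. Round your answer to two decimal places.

-187.50

Rewriting demand in inverse form: P = 166 - 4Q.
Pre-tax equilibrium: 166 - 4Q = 81 + 4Q gives Q* = 10.625, P* = 123.5.
A tax on sellers shifts supply up by 50: 166 - 4Q = 81 + 4Q + 50, so Q_t = 4.375. Buyers pay P_b = 148.5; sellers receive P_s = P_b - 50 = 98.5.
Consumers lose the trapezoid between P* and P_b out to Q_t plus the triangle from Q_t to Q*: change in CS = 38.2812 - 225.7812 = -187.5.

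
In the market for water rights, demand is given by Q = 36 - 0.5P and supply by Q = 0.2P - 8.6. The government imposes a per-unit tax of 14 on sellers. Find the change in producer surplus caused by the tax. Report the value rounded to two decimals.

-31.43

Rewriting demand in inverse form: P = 72 - 2Q.
Rewriting supply in inverse form: P = 43 + 5Q.
Without the tax, 72 - 2Q = 43 + 5Q so Q* = 4.1429 and P* = 63.7143.
A tax on sellers shifts supply up by 14: 72 - 2Q = 43 + 5Q + 14, so Q_t = 2.1429. Buyers pay P_b = 67.7143; sellers receive P_s = P_b - 14 = 53.7143.
Producers lose the trapezoid between P_s and P* out to Q_t plus the triangle from Q_t to Q*: change in PS = 11.4796 - 42.9082 = -31.4286.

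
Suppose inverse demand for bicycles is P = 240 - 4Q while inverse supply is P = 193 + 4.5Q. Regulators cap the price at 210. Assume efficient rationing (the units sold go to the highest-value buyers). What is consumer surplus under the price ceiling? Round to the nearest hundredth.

84.79

Without the control, 240 - 4Q = 193 + 4.5Q so Q* = 5.5294 and P* = 217.8824.
At P = 210, sellers supply (210 - 193)/4.5 = 3.7778 while buyers want more, so the quantity traded is 3.7778 at price 210.
The demand price at Q = 3.7778 is 224.8889. CS is the trapezoid between demand and 210 over [0, 3.7778]: (1/2)[(240 - 210) + (224.8889 - 210)](3.7778) = 84.7901.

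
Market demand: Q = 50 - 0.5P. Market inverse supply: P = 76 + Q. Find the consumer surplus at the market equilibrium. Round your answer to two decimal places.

Rewriting demand in inverse form: P = 100 - 2Q.
Setting demand equal to supply, 24 = 3Q, so Q* = 8 and P* = 84.
Consumer surplus is the triangle under demand above P*: (1/2)(8)(100 - 84) = (1/2)(8)(16) = 64.

64.00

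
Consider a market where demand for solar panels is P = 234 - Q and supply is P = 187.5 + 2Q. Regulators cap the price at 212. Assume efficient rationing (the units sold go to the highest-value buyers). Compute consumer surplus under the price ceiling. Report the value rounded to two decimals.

Free-market equilibrium: 234 - Q = 187.5 + 2Q gives Q* = 15.5, P* = 218.5.
At P = 212, sellers supply (212 - 187.5)/2 = 12.25 while buyers want more, so the quantity traded is 12.25 at price 212.
The demand price at Q = 12.25 is 221.75. CS is the trapezoid between demand and 212 over [0, 12.25]: (1/2)[(234 - 212) + (221.75 - 212)](12.25) = 194.4688.

194.47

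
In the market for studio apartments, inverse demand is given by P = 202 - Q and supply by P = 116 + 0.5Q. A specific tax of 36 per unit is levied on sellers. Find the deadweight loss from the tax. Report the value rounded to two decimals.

Without the tax, 202 - Q = 116 + 0.5Q so Q* = 57.3333 and P* = 144.6667.
With the tax, sellers need 36 more per unit: 202 - Q = 116 + 0.5Q + 36, so Q_t = 33.3333. Buyers pay P_b = 168.6667; sellers receive P_s = P_b - 36 = 132.6667.
The welfare triangle lost has base Q* - Q_t = 24 and height t = 36, so DWL = (1/2)(24)(36) = 432.

432.00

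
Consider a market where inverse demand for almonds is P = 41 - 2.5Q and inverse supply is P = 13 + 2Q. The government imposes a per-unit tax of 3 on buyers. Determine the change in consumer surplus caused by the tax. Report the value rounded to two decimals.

-9.81

Pre-tax equilibrium: 41 - 2.5Q = 13 + 2Q gives Q* = 6.2222, P* = 25.4444.
A tax on buyers shifts demand down by 3: (41 - 3) - 2.5Q = 13 + 2Q, so Q_t = 5.5556. Buyers pay P_b = 27.1111; sellers receive P_s = P_b - 3 = 24.1111.
Consumers lose the trapezoid between P* and P_b out to Q_t plus the triangle from Q_t to Q*: change in CS = 38.5802 - 48.3951 = -9.8148.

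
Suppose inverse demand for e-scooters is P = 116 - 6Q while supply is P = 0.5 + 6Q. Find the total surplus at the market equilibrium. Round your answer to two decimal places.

Setting demand equal to supply, 115.5 = 12Q, so Q* = 9.625 and P* = 58.25.
CS = (1/2)(9.625)(57.75) = 277.9219 and PS = (1/2)(9.625)(57.75) = 277.9219, so total surplus = 555.8438.

555.84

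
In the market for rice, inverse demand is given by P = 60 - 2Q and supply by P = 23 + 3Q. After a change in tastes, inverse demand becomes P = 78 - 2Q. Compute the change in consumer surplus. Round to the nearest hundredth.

Initial equilibrium: Q_0 = 7.4, P_0 = 45.2; CS_0 = (1/2)(7.4)(14.8) = 54.76, PS_0 = (1/2)(7.4)(22.2) = 82.14.
New equilibrium: 78 - 2Q = 23 + 3Q gives Q_1 = 11, P_1 = 56; CS_1 = 121, PS_1 = 181.5.
Change in consumer surplus = 121 - 54.76 = 66.24.

66.24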